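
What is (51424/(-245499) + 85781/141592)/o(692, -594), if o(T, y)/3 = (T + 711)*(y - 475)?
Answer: -13777922711/156402998393937768 ≈ -8.8092e-8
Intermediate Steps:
o(T, y) = 3*(-475 + y)*(711 + T) (o(T, y) = 3*((T + 711)*(y - 475)) = 3*((711 + T)*(-475 + y)) = 3*((-475 + y)*(711 + T)) = 3*(-475 + y)*(711 + T))
(51424/(-245499) + 85781/141592)/o(692, -594) = (51424/(-245499) + 85781/141592)/(-1013175 - 1425*692 + 2133*(-594) + 3*692*(-594)) = (51424*(-1/245499) + 85781*(1/141592))/(-1013175 - 986100 - 1267002 - 1233144) = (-51424/245499 + 85781/141592)/(-4499421) = (13777922711/34760694408)*(-1/4499421) = -13777922711/156402998393937768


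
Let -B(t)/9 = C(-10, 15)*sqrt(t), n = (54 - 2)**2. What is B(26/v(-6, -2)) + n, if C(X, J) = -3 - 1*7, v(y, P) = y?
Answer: 2704 + 30*I*sqrt(39) ≈ 2704.0 + 187.35*I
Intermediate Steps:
C(X, J) = -10 (C(X, J) = -3 - 7 = -10)
n = 2704 (n = 52**2 = 2704)
B(t) = 90*sqrt(t) (B(t) = -(-90)*sqrt(t) = 90*sqrt(t))
B(26/v(-6, -2)) + n = 90*sqrt(26/(-6)) + 2704 = 90*sqrt(26*(-1/6)) + 2704 = 90*sqrt(-13/3) + 2704 = 90*(I*sqrt(39)/3) + 2704 = 30*I*sqrt(39) + 2704 = 2704 + 30*I*sqrt(39)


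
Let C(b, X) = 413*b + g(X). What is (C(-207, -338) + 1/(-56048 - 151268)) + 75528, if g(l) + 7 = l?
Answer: -2137013329/207316 ≈ -10308.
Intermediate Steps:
g(l) = -7 + l
C(b, X) = -7 + X + 413*b (C(b, X) = 413*b + (-7 + X) = -7 + X + 413*b)
(C(-207, -338) + 1/(-56048 - 151268)) + 75528 = ((-7 - 338 + 413*(-207)) + 1/(-56048 - 151268)) + 75528 = ((-7 - 338 - 85491) + 1/(-207316)) + 75528 = (-85836 - 1/207316) + 75528 = -17795176177/207316 + 75528 = -2137013329/207316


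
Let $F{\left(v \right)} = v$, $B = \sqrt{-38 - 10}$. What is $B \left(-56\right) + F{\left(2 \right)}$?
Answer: $2 - 224 i \sqrt{3} \approx 2.0 - 387.98 i$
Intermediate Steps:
$B = 4 i \sqrt{3}$ ($B = \sqrt{-38 - 10} = \sqrt{-48} = 4 i \sqrt{3} \approx 6.9282 i$)
$B \left(-56\right) + F{\left(2 \right)} = 4 i \sqrt{3} \left(-56\right) + 2 = - 224 i \sqrt{3} + 2 = 2 - 224 i \sqrt{3}$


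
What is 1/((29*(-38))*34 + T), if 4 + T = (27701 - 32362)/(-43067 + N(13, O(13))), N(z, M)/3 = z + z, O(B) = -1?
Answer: -42989/1610879147 ≈ -2.6687e-5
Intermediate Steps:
N(z, M) = 6*z (N(z, M) = 3*(z + z) = 3*(2*z) = 6*z)
T = -167295/42989 (T = -4 + (27701 - 32362)/(-43067 + 6*13) = -4 - 4661/(-43067 + 78) = -4 - 4661/(-42989) = -4 - 4661*(-1/42989) = -4 + 4661/42989 = -167295/42989 ≈ -3.8916)
1/((29*(-38))*34 + T) = 1/((29*(-38))*34 - 167295/42989) = 1/(-1102*34 - 167295/42989) = 1/(-37468 - 167295/42989) = 1/(-1610879147/42989) = -42989/1610879147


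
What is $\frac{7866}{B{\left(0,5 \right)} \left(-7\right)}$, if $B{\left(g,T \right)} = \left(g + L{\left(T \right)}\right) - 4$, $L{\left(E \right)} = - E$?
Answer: $\frac{874}{7} \approx 124.86$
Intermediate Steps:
$B{\left(g,T \right)} = -4 + g - T$ ($B{\left(g,T \right)} = \left(g - T\right) - 4 = -4 + g - T$)
$\frac{7866}{B{\left(0,5 \right)} \left(-7\right)} = \frac{7866}{\left(-4 + 0 - 5\right) \left(-7\right)} = \frac{7866}{\left(-9\right) \left(-7\right)} = \frac{7866}{63} = 7866 \cdot \frac{1}{63} = \frac{874}{7}$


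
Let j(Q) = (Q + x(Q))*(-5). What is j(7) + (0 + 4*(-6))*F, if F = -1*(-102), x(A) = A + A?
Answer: -2553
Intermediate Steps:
x(A) = 2*A
j(Q) = -15*Q (j(Q) = (Q + 2*Q)*(-5) = (3*Q)*(-5) = -15*Q)
F = 102
j(7) + (0 + 4*(-6))*F = -15*7 + (0 + 4*(-6))*102 = -105 + (0 - 24)*102 = -105 - 24*102 = -105 - 2448 = -2553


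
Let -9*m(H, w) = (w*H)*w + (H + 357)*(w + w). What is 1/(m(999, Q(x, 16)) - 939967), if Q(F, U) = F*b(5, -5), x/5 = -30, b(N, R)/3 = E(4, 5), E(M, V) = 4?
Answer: -1/360037567 ≈ -2.7775e-9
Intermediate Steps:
b(N, R) = 12 (b(N, R) = 3*4 = 12)
x = -150 (x = 5*(-30) = -150)
Q(F, U) = 12*F (Q(F, U) = F*12 = 12*F)
m(H, w) = -2*w*(357 + H)/9 - H*w**2/9 (m(H, w) = -((w*H)*w + (H + 357)*(w + w))/9 = -((H*w)*w + (357 + H)*(2*w))/9 = -(H*w**2 + 2*w*(357 + H))/9 = -2*w*(357 + H)/9 - H*w**2/9)
1/(m(999, Q(x, 16)) - 939967) = 1/(-12*(-150)*(714 + 2*999 + 999*(12*(-150)))/9 - 939967) = 1/(-1/9*(-1800)*(714 + 1998 + 999*(-1800)) - 939967) = 1/(-1/9*(-1800)*(714 + 1998 - 1798200) - 939967) = 1/(-1/9*(-1800)*(-1795488) - 939967) = 1/(-359097600 - 939967) = 1/(-360037567) = -1/360037567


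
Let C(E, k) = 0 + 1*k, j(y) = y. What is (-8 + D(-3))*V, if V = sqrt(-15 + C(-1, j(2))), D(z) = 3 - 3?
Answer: -8*I*sqrt(13) ≈ -28.844*I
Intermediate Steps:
D(z) = 0
C(E, k) = k (C(E, k) = 0 + k = k)
V = I*sqrt(13) (V = sqrt(-15 + 2) = sqrt(-13) = I*sqrt(13) ≈ 3.6056*I)
(-8 + D(-3))*V = (-8 + 0)*(I*sqrt(13)) = -8*I*sqrt(13)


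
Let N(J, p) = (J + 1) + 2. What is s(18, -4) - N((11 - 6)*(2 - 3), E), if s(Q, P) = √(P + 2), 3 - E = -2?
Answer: 2 + I*√2 ≈ 2.0 + 1.4142*I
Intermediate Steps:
E = 5 (E = 3 - 1*(-2) = 3 + 2 = 5)
s(Q, P) = √(2 + P)
N(J, p) = 3 + J (N(J, p) = (1 + J) + 2 = 3 + J)
s(18, -4) - N((11 - 6)*(2 - 3), E) = √(2 - 4) - (3 + (11 - 6)*(2 - 3)) = √(-2) - (3 + 5*(-1)) = I*√2 - (3 - 5) = I*√2 - 1*(-2) = I*√2 + 2 = 2 + I*√2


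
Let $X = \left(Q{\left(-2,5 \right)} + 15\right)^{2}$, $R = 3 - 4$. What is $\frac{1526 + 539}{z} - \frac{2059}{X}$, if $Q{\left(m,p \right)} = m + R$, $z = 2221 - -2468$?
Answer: $- \frac{1039699}{75024} \approx -13.858$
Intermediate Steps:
$R = -1$ ($R = 3 - 4 = -1$)
$z = 4689$ ($z = 2221 + 2468 = 4689$)
$Q{\left(m,p \right)} = -1 + m$ ($Q{\left(m,p \right)} = m - 1 = -1 + m$)
$X = 144$ ($X = \left(\left(-1 - 2\right) + 15\right)^{2} = \left(-3 + 15\right)^{2} = 12^{2} = 144$)
$\frac{1526 + 539}{z} - \frac{2059}{X} = \frac{1526 + 539}{4689} - \frac{2059}{144} = 2065 \cdot \frac{1}{4689} - \frac{2059}{144} = \frac{2065}{4689} - \frac{2059}{144} = - \frac{1039699}{75024}$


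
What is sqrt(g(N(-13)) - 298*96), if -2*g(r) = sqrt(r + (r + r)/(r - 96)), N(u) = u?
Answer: sqrt(-1359566592 - 218*I*sqrt(151619))/218 ≈ 0.0052802 - 169.14*I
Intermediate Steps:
g(r) = -sqrt(r + 2*r/(-96 + r))/2 (g(r) = -sqrt(r + (r + r)/(r - 96))/2 = -sqrt(r + (2*r)/(-96 + r))/2 = -sqrt(r + 2*r/(-96 + r))/2)
sqrt(g(N(-13)) - 298*96) = sqrt(-I*sqrt(1391)*sqrt(-1/(-96 - 13))/2 - 298*96) = sqrt(-I*sqrt(1391)*sqrt(-1/(-109))/2 - 28608) = sqrt(-I*sqrt(151619)/109/2 - 28608) = sqrt(-I*sqrt(151619)/218 - 28608) = sqrt(-28608 - I*sqrt(151619)/218)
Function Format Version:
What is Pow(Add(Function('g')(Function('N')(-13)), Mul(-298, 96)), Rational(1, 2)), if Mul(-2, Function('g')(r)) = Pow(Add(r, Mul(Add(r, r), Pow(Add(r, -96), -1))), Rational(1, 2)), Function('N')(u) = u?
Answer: Mul(Rational(1, 218), Pow(Add(-1359566592, Mul(-218, I, Pow(151619, Rational(1, 2)))), Rational(1, 2))) ≈ Add(0.0052802, Mul(-169.14, I))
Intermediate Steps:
Function('g')(r) = Mul(Rational(-1, 2), Pow(Add(r, Mul(2, r, Pow(Add(-96, r), -1))), Rational(1, 2))) (Function('g')(r) = Mul(Rational(-1, 2), Pow(Add(r, Mul(Add(r, r), Pow(Add(r, -96), -1))), Rational(1, 2))) = Mul(Rational(-1, 2), Pow(Add(r, Mul(Mul(2, r), Pow(Add(-96, r), -1))), Rational(1, 2))) = Mul(Rational(-1, 2), Pow(Add(r, Mul(2, r, Pow(Add(-96, r), -1))), Rational(1, 2))))
Pow(Add(Function('g')(Function('N')(-13)), Mul(-298, 96)), Rational(1, 2)) = Pow(Add(Mul(Rational(-1, 2), Pow(Mul(-13, Pow(Add(-96, -13), -1), Add(-94, -13)), Rational(1, 2))), Mul(-298, 96)), Rational(1, 2)) = Pow(Add(Mul(Rational(-1, 2), Pow(Mul(-13, Pow(-109, -1), -107), Rational(1, 2))), -28608), Rational(1, 2)) = Pow(Add(Mul(Rational(-1, 2), Pow(Mul(-13, Rational(-1, 109), -107), Rational(1, 2))), -28608), Rational(1, 2)) = Pow(Add(Mul(Rational(-1, 2), Pow(Rational(-1391, 109), Rational(1, 2))), -28608), Rational(1, 2)) = Pow(Add(Mul(Rational(-1, 2), Mul(Rational(1, 109), I, Pow(151619, Rational(1, 2)))), -28608), Rational(1, 2)) = Pow(Add(Mul(Rational(-1, 218), I, Pow(151619, Rational(1, 2))), -28608), Rational(1, 2)) = Pow(Add(-28608, Mul(Rational(-1, 218), I, Pow(151619, Rational(1, 2)))), Rational(1, 2))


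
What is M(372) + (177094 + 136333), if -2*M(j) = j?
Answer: 313241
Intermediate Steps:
M(j) = -j/2
M(372) + (177094 + 136333) = -1/2*372 + (177094 + 136333) = -186 + 313427 = 313241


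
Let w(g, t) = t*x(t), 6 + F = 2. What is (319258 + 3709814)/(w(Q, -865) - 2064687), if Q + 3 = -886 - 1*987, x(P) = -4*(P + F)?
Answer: -4029072/5071427 ≈ -0.79447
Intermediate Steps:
F = -4 (F = -6 + 2 = -4)
x(P) = 16 - 4*P (x(P) = -4*(P - 4) = -4*(-4 + P) = 16 - 4*P)
Q = -1876 (Q = -3 + (-886 - 1*987) = -3 + (-886 - 987) = -3 - 1873 = -1876)
w(g, t) = t*(16 - 4*t)
(319258 + 3709814)/(w(Q, -865) - 2064687) = (319258 + 3709814)/(4*(-865)*(4 - 1*(-865)) - 2064687) = 4029072/(4*(-865)*(4 + 865) - 2064687) = 4029072/(4*(-865)*869 - 2064687) = 4029072/(-3006740 - 2064687) = 4029072/(-5071427) = 4029072*(-1/5071427) = -4029072/5071427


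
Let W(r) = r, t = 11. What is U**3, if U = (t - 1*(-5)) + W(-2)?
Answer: 2744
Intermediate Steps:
U = 14 (U = (11 - 1*(-5)) - 2 = (11 + 5) - 2 = 16 - 2 = 14)
U**3 = 14**3 = 2744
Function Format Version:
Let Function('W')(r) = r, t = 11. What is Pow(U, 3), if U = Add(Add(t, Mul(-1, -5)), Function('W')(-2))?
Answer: 2744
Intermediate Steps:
U = 14 (U = Add(Add(11, Mul(-1, -5)), -2) = Add(Add(11, 5), -2) = Add(16, -2) = 14)
Pow(U, 3) = Pow(14, 3) = 2744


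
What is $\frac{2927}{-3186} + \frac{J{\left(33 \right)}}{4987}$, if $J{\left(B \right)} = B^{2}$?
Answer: $- \frac{11127395}{15888582} \approx -0.70034$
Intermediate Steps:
$\frac{2927}{-3186} + \frac{J{\left(33 \right)}}{4987} = \frac{2927}{-3186} + \frac{33^{2}}{4987} = 2927 \left(- \frac{1}{3186}\right) + 1089 \cdot \frac{1}{4987} = - \frac{2927}{3186} + \frac{1089}{4987} = - \frac{11127395}{15888582}$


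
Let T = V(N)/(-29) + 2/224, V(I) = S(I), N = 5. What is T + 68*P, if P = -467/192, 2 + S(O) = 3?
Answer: -805933/4872 ≈ -165.42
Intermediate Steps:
S(O) = 1 (S(O) = -2 + 3 = 1)
V(I) = 1
T = -83/3248 (T = 1/(-29) + 2/224 = 1*(-1/29) + 2*(1/224) = -1/29 + 1/112 = -83/3248 ≈ -0.025554)
P = -467/192 (P = -467*1/192 = -467/192 ≈ -2.4323)
T + 68*P = -83/3248 + 68*(-467/192) = -83/3248 - 7939/48 = -805933/4872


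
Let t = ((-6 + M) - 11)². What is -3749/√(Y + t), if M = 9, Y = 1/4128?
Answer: -14996*√68161794/264193 ≈ -468.62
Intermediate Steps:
Y = 1/4128 ≈ 0.00024225
t = 64 (t = ((-6 + 9) - 11)² = (3 - 11)² = (-8)² = 64)
-3749/√(Y + t) = -3749/√(1/4128 + 64) = -3749*4*√68161794/264193 = -14996*√68161794/264193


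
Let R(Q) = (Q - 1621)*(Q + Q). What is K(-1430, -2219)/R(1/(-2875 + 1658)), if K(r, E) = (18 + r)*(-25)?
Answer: 13070610425/986379 ≈ 13251.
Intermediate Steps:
K(r, E) = -450 - 25*r
R(Q) = 2*Q*(-1621 + Q) (R(Q) = (-1621 + Q)*(2*Q) = 2*Q*(-1621 + Q))
K(-1430, -2219)/R(1/(-2875 + 1658)) = (-450 - 25*(-1430))/((2*(-1621 + 1/(-2875 + 1658))/(-2875 + 1658))) = (-450 + 35750)/((2*(-1621 + 1/(-1217))/(-1217))) = 35300/((2*(-1/1217)*(-1621 - 1/1217))) = 35300/((2*(-1/1217)*(-1972758/1217))) = 35300/(3945516/1481089) = 35300*(1481089/3945516) = 13070610425/986379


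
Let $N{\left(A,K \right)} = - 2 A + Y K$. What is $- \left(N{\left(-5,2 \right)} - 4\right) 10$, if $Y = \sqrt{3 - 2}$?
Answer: $-80$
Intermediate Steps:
$Y = 1$ ($Y = \sqrt{1} = 1$)
$N{\left(A,K \right)} = K - 2 A$ ($N{\left(A,K \right)} = - 2 A + 1 K = - 2 A + K = K - 2 A$)
$- \left(N{\left(-5,2 \right)} - 4\right) 10 = - \left(\left(2 - -10\right) - 4\right) 10 = - \left(\left(2 + 10\right) - 4\right) 10 = - \left(12 - 4\right) 10 = - 8 \cdot 10 = \left(-1\right) 80 = -80$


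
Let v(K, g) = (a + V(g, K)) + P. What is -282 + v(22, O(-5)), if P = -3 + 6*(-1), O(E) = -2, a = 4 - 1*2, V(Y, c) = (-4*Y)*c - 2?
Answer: -115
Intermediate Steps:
V(Y, c) = -2 - 4*Y*c (V(Y, c) = -4*Y*c - 2 = -2 - 4*Y*c)
a = 2 (a = 4 - 2 = 2)
P = -9 (P = -3 - 6 = -9)
v(K, g) = -9 - 4*K*g (v(K, g) = (2 + (-2 - 4*g*K)) - 9 = (2 + (-2 - 4*K*g)) - 9 = -4*K*g - 9 = -9 - 4*K*g)
-282 + v(22, O(-5)) = -282 + (-9 - 4*22*(-2)) = -282 + (-9 + 176) = -282 + 167 = -115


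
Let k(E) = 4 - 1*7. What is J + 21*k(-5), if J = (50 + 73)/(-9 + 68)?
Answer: -3594/59 ≈ -60.915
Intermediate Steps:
k(E) = -3 (k(E) = 4 - 7 = -3)
J = 123/59 ≈ 2.0847
J + 21*k(-5) = 123/59 + 21*(-3) = 123/59 - 63 = -3594/59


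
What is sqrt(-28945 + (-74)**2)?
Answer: I*sqrt(23469) ≈ 153.2*I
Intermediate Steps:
sqrt(-28945 + (-74)**2) = sqrt(-28945 + 5476) = sqrt(-23469) = I*sqrt(23469)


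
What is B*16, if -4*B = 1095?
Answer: -4380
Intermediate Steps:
B = -1095/4 (B = -¼*1095 = -1095/4 ≈ -273.75)
B*16 = -1095/4*16 = -4380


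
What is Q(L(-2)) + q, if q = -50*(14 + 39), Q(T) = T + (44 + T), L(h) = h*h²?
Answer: -2622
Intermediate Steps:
L(h) = h³
Q(T) = 44 + 2*T
q = -2650 (q = -50*53 = -2650)
Q(L(-2)) + q = (44 + 2*(-2)³) - 2650 = (44 + 2*(-8)) - 2650 = (44 - 16) - 2650 = 28 - 2650 = -2622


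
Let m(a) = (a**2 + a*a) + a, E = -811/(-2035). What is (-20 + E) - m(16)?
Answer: -1114369/2035 ≈ -547.60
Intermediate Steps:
E = 811/2035 (E = -811*(-1/2035) = 811/2035 ≈ 0.39853)
m(a) = a + 2*a**2 (m(a) = (a**2 + a**2) + a = 2*a**2 + a = a + 2*a**2)
(-20 + E) - m(16) = (-20 + 811/2035) - 16*(1 + 2*16) = -39889/2035 - 16*(1 + 32) = -39889/2035 - 16*33 = -39889/2035 - 1*528 = -39889/2035 - 528 = -1114369/2035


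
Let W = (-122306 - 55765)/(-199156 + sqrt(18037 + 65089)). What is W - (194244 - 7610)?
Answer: -3701217164835532/19831514605 + 178071*sqrt(83126)/39663029210 ≈ -1.8663e+5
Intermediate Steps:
W = -178071/(-199156 + sqrt(83126)) ≈ 0.89542
W - (194244 - 7610) = (17731954038/19831514605 + 178071*sqrt(83126)/39663029210) - (194244 - 7610) = (17731954038/19831514605 + 178071*sqrt(83126)/39663029210) - 1*186634 = (17731954038/19831514605 + 178071*sqrt(83126)/39663029210) - 186634 = -3701217164835532/19831514605 + 178071*sqrt(83126)/39663029210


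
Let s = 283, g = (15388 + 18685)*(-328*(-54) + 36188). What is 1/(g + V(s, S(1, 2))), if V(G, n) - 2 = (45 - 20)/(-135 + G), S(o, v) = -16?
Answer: 148/271807135921 ≈ 5.4450e-10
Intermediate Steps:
g = 1836534700 (g = 34073*(17712 + 36188) = 34073*53900 = 1836534700)
V(G, n) = 2 + 25/(-135 + G) (V(G, n) = 2 + (45 - 20)/(-135 + G) = 2 + 25/(-135 + G))
1/(g + V(s, S(1, 2))) = 1/(1836534700 + (-245 + 2*283)/(-135 + 283)) = 1/(1836534700 + (-245 + 566)/148) = 1/(1836534700 + (1/148)*321) = 1/(1836534700 + 321/148) = 1/(271807135921/148) = 148/271807135921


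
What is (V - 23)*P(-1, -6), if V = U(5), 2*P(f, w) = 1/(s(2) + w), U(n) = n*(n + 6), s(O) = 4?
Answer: -8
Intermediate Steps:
U(n) = n*(6 + n)
P(f, w) = 1/(2*(4 + w))
V = 55 (V = 5*(6 + 5) = 5*11 = 55)
(V - 23)*P(-1, -6) = (55 - 23)*(1/(2*(4 - 6))) = 32*((½)/(-2)) = 32*((½)*(-½)) = 32*(-¼) = -8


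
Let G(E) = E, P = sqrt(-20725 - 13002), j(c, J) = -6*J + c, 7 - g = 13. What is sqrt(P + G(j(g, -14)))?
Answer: sqrt(78 + I*sqrt(33727)) ≈ 11.78 + 7.7951*I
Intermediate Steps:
g = -6 (g = 7 - 1*13 = 7 - 13 = -6)
j(c, J) = c - 6*J
P = I*sqrt(33727) (P = sqrt(-33727) = I*sqrt(33727) ≈ 183.65*I)
sqrt(P + G(j(g, -14))) = sqrt(I*sqrt(33727) + (-6 - 6*(-14))) = sqrt(I*sqrt(33727) + (-6 + 84)) = sqrt(I*sqrt(33727) + 78) = sqrt(78 + I*sqrt(33727))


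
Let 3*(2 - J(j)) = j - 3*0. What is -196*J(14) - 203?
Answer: 959/3 ≈ 319.67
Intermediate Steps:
J(j) = 2 - j/3 (J(j) = 2 - (j - 3*0)/3 = 2 - (j + 0)/3 = 2 - j/3)
-196*J(14) - 203 = -196*(2 - ⅓*14) - 203 = -196*(2 - 14/3) - 203 = -196*(-8/3) - 203 = 1568/3 - 203 = 959/3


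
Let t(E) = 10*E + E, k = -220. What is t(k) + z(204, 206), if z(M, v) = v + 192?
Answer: -2022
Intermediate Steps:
z(M, v) = 192 + v
t(E) = 11*E
t(k) + z(204, 206) = 11*(-220) + (192 + 206) = -2420 + 398 = -2022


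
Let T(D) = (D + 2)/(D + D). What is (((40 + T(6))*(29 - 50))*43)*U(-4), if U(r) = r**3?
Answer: 2350208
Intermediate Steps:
T(D) = (2 + D)/(2*D) (T(D) = (2 + D)/((2*D)) = (2 + D)*(1/(2*D)) = (2 + D)/(2*D))
(((40 + T(6))*(29 - 50))*43)*U(-4) = (((40 + (1/2)*(2 + 6)/6)*(29 - 50))*43)*(-4)**3 = (((40 + (1/2)*(1/6)*8)*(-21))*43)*(-64) = (((40 + 2/3)*(-21))*43)*(-64) = (((122/3)*(-21))*43)*(-64) = -854*43*(-64) = -36722*(-64) = 2350208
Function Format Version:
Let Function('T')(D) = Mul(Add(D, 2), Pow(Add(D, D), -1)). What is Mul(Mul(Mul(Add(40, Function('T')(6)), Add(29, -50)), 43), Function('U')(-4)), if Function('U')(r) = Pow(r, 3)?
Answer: 2350208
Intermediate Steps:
Function('T')(D) = Mul(Rational(1, 2), Pow(D, -1), Add(2, D)) (Function('T')(D) = Mul(Add(2, D), Pow(Mul(2, D), -1)) = Mul(Add(2, D), Mul(Rational(1, 2), Pow(D, -1))) = Mul(Rational(1, 2), Pow(D, -1), Add(2, D)))
Mul(Mul(Mul(Add(40, Function('T')(6)), Add(29, -50)), 43), Function('U')(-4)) = Mul(Mul(Mul(Add(40, Mul(Rational(1, 2), Pow(6, -1), Add(2, 6))), Add(29, -50)), 43), Pow(-4, 3)) = Mul(Mul(Mul(Add(40, Mul(Rational(1, 2), Rational(1, 6), 8)), -21), 43), -64) = Mul(Mul(Mul(Add(40, Rational(2, 3)), -21), 43), -64) = Mul(Mul(Mul(Rational(122, 3), -21), 43), -64) = Mul(Mul(-854, 43), -64) = Mul(-36722, -64) = 2350208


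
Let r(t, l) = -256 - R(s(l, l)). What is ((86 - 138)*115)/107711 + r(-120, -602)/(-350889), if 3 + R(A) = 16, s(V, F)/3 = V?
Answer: -2069341961/37794605079 ≈ -0.054752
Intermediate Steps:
s(V, F) = 3*V
R(A) = 13 (R(A) = -3 + 16 = 13)
r(t, l) = -269 (r(t, l) = -256 - 1*13 = -256 - 13 = -269)
((86 - 138)*115)/107711 + r(-120, -602)/(-350889) = ((86 - 138)*115)/107711 - 269/(-350889) = -52*115*(1/107711) - 269*(-1/350889) = -5980*1/107711 + 269/350889 = -5980/107711 + 269/350889 = -2069341961/37794605079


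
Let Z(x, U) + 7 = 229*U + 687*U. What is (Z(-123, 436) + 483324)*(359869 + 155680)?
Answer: 455071493457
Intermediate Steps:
Z(x, U) = -7 + 916*U (Z(x, U) = -7 + (229*U + 687*U) = -7 + 916*U)
(Z(-123, 436) + 483324)*(359869 + 155680) = ((-7 + 916*436) + 483324)*(359869 + 155680) = ((-7 + 399376) + 483324)*515549 = (399369 + 483324)*515549 = 882693*515549 = 455071493457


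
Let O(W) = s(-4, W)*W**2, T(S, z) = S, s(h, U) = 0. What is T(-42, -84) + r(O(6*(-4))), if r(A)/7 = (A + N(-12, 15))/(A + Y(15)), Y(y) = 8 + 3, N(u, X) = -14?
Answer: -560/11 ≈ -50.909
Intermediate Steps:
Y(y) = 11
O(W) = 0 (O(W) = 0*W**2 = 0)
r(A) = 7*(-14 + A)/(11 + A) (r(A) = 7*((A - 14)/(A + 11)) = 7*((-14 + A)/(11 + A)) = 7*(-14 + A)/(11 + A))
T(-42, -84) + r(O(6*(-4))) = -42 + 7*(-14 + 0)/(11 + 0) = -42 + 7*(-14)/11 = -42 + 7*(1/11)*(-14) = -42 - 98/11 = -560/11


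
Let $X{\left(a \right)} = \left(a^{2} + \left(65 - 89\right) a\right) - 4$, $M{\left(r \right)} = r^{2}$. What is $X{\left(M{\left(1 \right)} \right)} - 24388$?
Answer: $-24415$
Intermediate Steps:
$X{\left(a \right)} = -4 + a^{2} - 24 a$ ($X{\left(a \right)} = \left(a^{2} - 24 a\right) - 4 = -4 + a^{2} - 24 a$)
$X{\left(M{\left(1 \right)} \right)} - 24388 = \left(-4 + \left(1^{2}\right)^{2} - 24 \cdot 1^{2}\right) - 24388 = \left(-4 + 1^{2} - 24\right) - 24388 = \left(-4 + 1 - 24\right) - 24388 = -27 - 24388 = -24415$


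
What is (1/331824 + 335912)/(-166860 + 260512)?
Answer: 111463663489/31075981248 ≈ 3.5868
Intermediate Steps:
(1/331824 + 335912)/(-166860 + 260512) = (1/331824 + 335912)/93652 = (111463663489/331824)*(1/93652) = 111463663489/31075981248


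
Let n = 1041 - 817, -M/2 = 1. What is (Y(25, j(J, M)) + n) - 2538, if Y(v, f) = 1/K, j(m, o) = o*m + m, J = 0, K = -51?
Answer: -118015/51 ≈ -2314.0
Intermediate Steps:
M = -2 (M = -2*1 = -2)
j(m, o) = m + m*o (j(m, o) = m*o + m = m + m*o)
Y(v, f) = -1/51 (Y(v, f) = 1/(-51) = -1/51)
n = 224
(Y(25, j(J, M)) + n) - 2538 = (-1/51 + 224) - 2538 = 11423/51 - 2538 = -118015/51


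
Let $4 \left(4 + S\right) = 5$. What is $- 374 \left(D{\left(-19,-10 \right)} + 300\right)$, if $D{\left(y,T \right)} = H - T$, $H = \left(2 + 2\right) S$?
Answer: $-111826$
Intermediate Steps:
$S = - \frac{11}{4}$ ($S = -4 + \frac{1}{4} \cdot 5 = -4 + \frac{5}{4} = - \frac{11}{4} \approx -2.75$)
$H = -11$ ($H = \left(2 + 2\right) \left(- \frac{11}{4}\right) = 4 \left(- \frac{11}{4}\right) = -11$)
$D{\left(y,T \right)} = -11 - T$
$- 374 \left(D{\left(-19,-10 \right)} + 300\right) = - 374 \left(\left(-11 - -10\right) + 300\right) = - 374 \left(\left(-11 + 10\right) + 300\right) = - 374 \left(-1 + 300\right) = \left(-374\right) 299 = -111826$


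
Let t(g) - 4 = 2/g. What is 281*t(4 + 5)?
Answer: 10678/9 ≈ 1186.4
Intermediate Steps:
t(g) = 4 + 2/g
281*t(4 + 5) = 281*(4 + 2/(4 + 5)) = 281*(4 + 2/9) = 281*(38/9) = 10678/9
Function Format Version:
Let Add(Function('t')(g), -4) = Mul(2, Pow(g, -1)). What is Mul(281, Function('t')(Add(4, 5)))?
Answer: Rational(10678, 9) ≈ 1186.4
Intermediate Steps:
Function('t')(g) = Add(4, Mul(2, Pow(g, -1)))
Mul(281, Function('t')(Add(4, 5))) = Mul(281, Add(4, Mul(2, Pow(Add(4, 5), -1)))) = Mul(281, Add(4, Mul(2, Pow(9, -1)))) = Mul(281, Add(4, Mul(2, Rational(1, 9)))) = Mul(281, Add(4, Rational(2, 9))) = Mul(281, Rational(38, 9)) = Rational(10678, 9)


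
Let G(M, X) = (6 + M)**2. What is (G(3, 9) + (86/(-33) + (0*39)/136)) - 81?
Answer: -86/33 ≈ -2.6061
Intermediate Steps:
(G(3, 9) + (86/(-33) + (0*39)/136)) - 81 = ((6 + 3)**2 + (86/(-33) + (0*39)/136)) - 81 = (9**2 + (86*(-1/33) + 0*(1/136))) - 81 = (81 + (-86/33 + 0)) - 81 = (81 - 86/33) - 81 = 2587/33 - 81 = -86/33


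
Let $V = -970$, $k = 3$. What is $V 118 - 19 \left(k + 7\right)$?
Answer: $-114650$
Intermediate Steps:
$V 118 - 19 \left(k + 7\right) = \left(-970\right) 118 - 19 \left(3 + 7\right) = -114460 - 190 = -114650$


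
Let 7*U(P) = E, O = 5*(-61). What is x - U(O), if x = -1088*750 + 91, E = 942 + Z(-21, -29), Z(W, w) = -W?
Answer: -5712326/7 ≈ -8.1605e+5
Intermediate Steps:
O = -305
E = 963 (E = 942 - 1*(-21) = 942 + 21 = 963)
x = -815909 (x = -816000 + 91 = -815909)
U(P) = 963/7 (U(P) = (⅐)*963 = 963/7)
x - U(O) = -815909 - 1*963/7 = -815909 - 963/7 = -5712326/7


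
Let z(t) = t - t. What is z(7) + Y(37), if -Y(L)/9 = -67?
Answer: 603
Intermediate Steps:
Y(L) = 603 (Y(L) = -9*(-67) = 603)
z(t) = 0
z(7) + Y(37) = 0 + 603 = 603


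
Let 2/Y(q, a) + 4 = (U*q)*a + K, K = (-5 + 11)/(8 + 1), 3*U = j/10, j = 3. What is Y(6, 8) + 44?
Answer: 499/11 ≈ 45.364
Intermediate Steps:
U = ⅒ (U = (3/10)/3 = (3*(⅒))/3 = (⅓)*(3/10) = ⅒ ≈ 0.10000)
K = ⅔ (K = 6/9 = 6*(⅑) = ⅔ ≈ 0.66667)
Y(q, a) = 2/(-10/3 + a*q/10) (Y(q, a) = 2/(-4 + ((q/10)*a + ⅔)) = 2/(-4 + (a*q/10 + ⅔)) = 2/(-4 + (⅔ + a*q/10)) = 2/(-10/3 + a*q/10))
Y(6, 8) + 44 = 60/(-100 + 3*8*6) + 44 = 60/(-100 + 144) + 44 = 60/44 + 44 = 60*(1/44) + 44 = 15/11 + 44 = 499/11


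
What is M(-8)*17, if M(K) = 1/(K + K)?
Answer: -17/16 ≈ -1.0625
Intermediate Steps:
M(K) = 1/(2*K)
M(-8)*17 = ((½)/(-8))*17 = ((½)*(-⅛))*17 = -1/16*17 = -17/16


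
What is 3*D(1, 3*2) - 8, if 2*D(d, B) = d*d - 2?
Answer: -19/2 ≈ -9.5000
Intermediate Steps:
D(d, B) = -1 + d**2/2 (D(d, B) = (d*d - 2)/2 = (d**2 - 2)/2 = (-2 + d**2)/2 = -1 + d**2/2)
3*D(1, 3*2) - 8 = 3*(-1 + (1/2)*1**2) - 8 = 3*(-1 + (1/2)*1) - 8 = 3*(-1 + 1/2) - 8 = 3*(-1/2) - 8 = -3/2 - 8 = -19/2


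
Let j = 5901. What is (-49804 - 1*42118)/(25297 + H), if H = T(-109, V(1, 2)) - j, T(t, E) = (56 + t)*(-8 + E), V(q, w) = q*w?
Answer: -45961/9857 ≈ -4.6628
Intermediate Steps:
T(t, E) = (-8 + E)*(56 + t)
H = -5583 (H = (-448 - 8*(-109) + 56*(1*2) + (1*2)*(-109)) - 1*5901 = (-448 + 872 + 56*2 + 2*(-109)) - 5901 = (-448 + 872 + 112 - 218) - 5901 = 318 - 5901 = -5583)
(-49804 - 1*42118)/(25297 + H) = (-49804 - 1*42118)/(25297 - 5583) = (-49804 - 42118)/19714 = -91922*1/19714 = -45961/9857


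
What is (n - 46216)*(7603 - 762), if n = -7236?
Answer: -365665132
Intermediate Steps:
(n - 46216)*(7603 - 762) = (-7236 - 46216)*(7603 - 762) = -53452*6841 = -365665132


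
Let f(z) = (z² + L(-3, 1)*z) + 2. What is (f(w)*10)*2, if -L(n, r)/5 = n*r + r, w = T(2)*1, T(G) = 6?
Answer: 1960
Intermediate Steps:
w = 6 (w = 6*1 = 6)
L(n, r) = -5*r - 5*n*r (L(n, r) = -5*(n*r + r) = -5*(r + n*r) = -5*r - 5*n*r)
f(z) = 2 + z² + 10*z (f(z) = (z² + (-5*1*(1 - 3))*z) + 2 = (z² + (-5*1*(-2))*z) + 2 = (z² + 10*z) + 2 = 2 + z² + 10*z)
(f(w)*10)*2 = ((2 + 6² + 10*6)*10)*2 = ((2 + 36 + 60)*10)*2 = (98*10)*2 = 980*2 = 1960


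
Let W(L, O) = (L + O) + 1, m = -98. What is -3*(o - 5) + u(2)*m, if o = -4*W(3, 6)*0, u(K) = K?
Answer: -181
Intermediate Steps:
W(L, O) = 1 + L + O
o = 0 (o = -4*(1 + 3 + 6)*0 = -4*10*0 = -40*0 = 0)
-3*(o - 5) + u(2)*m = -3*(0 - 5) + 2*(-98) = -3*(-5) - 196 = 15 - 196 = -181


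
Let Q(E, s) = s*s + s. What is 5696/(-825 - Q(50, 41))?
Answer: -5696/2547 ≈ -2.2364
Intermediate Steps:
Q(E, s) = s + s² (Q(E, s) = s² + s = s + s²)
5696/(-825 - Q(50, 41)) = 5696/(-825 - 41*(1 + 41)) = 5696/(-825 - 41*42) = 5696/(-825 - 1*1722) = 5696/(-825 - 1722) = 5696/(-2547) = 5696*(-1/2547) = -5696/2547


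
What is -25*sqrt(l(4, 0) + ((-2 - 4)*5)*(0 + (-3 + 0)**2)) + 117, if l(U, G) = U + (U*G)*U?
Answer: 117 - 25*I*sqrt(266) ≈ 117.0 - 407.74*I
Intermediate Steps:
l(U, G) = U + G*U**2 (l(U, G) = U + (G*U)*U = U + G*U**2)
-25*sqrt(l(4, 0) + ((-2 - 4)*5)*(0 + (-3 + 0)**2)) + 117 = -25*sqrt(4*(1 + 0*4) + ((-2 - 4)*5)*(0 + (-3 + 0)**2)) + 117 = -25*sqrt(4*(1 + 0) + (-6*5)*(0 + (-3)**2)) + 117 = -25*sqrt(4*1 - 30*(0 + 9)) + 117 = -25*sqrt(4 - 30*9) + 117 = -25*sqrt(4 - 270) + 117 = -25*I*sqrt(266) + 117 = 117 - 25*I*sqrt(266)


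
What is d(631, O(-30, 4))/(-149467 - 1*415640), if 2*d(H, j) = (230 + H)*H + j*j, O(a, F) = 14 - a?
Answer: -545227/1130214 ≈ -0.48241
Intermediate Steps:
d(H, j) = j²/2 + H*(230 + H)/2 (d(H, j) = ((230 + H)*H + j*j)/2 = (H*(230 + H) + j²)/2 = (j² + H*(230 + H))/2 = j²/2 + H*(230 + H)/2)
d(631, O(-30, 4))/(-149467 - 1*415640) = ((½)*631² + (14 - 1*(-30))²/2 + 115*631)/(-149467 - 1*415640) = ((½)*398161 + (14 + 30)²/2 + 72565)/(-149467 - 415640) = (398161/2 + (½)*44² + 72565)/(-565107) = (398161/2 + (½)*1936 + 72565)*(-1/565107) = (398161/2 + 968 + 72565)*(-1/565107) = (545227/2)*(-1/565107) = -545227/1130214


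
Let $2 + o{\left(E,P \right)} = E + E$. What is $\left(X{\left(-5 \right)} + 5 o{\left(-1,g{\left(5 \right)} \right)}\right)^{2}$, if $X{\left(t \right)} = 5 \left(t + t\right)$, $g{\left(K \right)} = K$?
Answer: $4900$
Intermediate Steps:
$o{\left(E,P \right)} = -2 + 2 E$ ($o{\left(E,P \right)} = -2 + \left(E + E\right) = -2 + 2 E$)
$X{\left(t \right)} = 10 t$ ($X{\left(t \right)} = 5 \cdot 2 t = 10 t$)
$\left(X{\left(-5 \right)} + 5 o{\left(-1,g{\left(5 \right)} \right)}\right)^{2} = \left(10 \left(-5\right) + 5 \left(-2 + 2 \left(-1\right)\right)\right)^{2} = \left(-50 + 5 \left(-2 - 2\right)\right)^{2} = \left(-50 + 5 \left(-4\right)\right)^{2} = \left(-50 - 20\right)^{2} = \left(-70\right)^{2} = 4900$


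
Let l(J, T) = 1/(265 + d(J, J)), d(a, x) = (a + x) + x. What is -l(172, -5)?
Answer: -1/781 ≈ -0.0012804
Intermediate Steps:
d(a, x) = a + 2*x
l(J, T) = 1/(265 + 3*J) (l(J, T) = 1/(265 + (J + 2*J)) = 1/(265 + 3*J))
-l(172, -5) = -1/(265 + 3*172) = -1/(265 + 516) = -1/781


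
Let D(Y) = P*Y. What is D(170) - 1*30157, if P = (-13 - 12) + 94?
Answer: -18427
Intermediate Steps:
P = 69 (P = -25 + 94 = 69)
D(Y) = 69*Y
D(170) - 1*30157 = 69*170 - 1*30157 = 11730 - 30157 = -18427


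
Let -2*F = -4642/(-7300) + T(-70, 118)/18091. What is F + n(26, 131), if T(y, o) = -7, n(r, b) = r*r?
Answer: 89233503139/132064300 ≈ 675.68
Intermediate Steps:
n(r, b) = r**2
F = -41963661/132064300 (F = -(-4642/(-7300) - 7/18091)/2 = -(-4642*(-1/7300) - 7*1/18091)/2 = -(2321/3650 - 7/18091)/2 = -1/2*41963661/66032150 = -41963661/132064300 ≈ -0.31775)
F + n(26, 131) = -41963661/132064300 + 26**2 = -41963661/132064300 + 676 = 89233503139/132064300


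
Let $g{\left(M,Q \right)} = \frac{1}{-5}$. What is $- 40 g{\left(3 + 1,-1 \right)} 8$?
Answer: $64$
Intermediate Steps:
$g{\left(M,Q \right)} = - \frac{1}{5}$
$- 40 g{\left(3 + 1,-1 \right)} 8 = \left(-40\right) \left(- \frac{1}{5}\right) 8 = 8 \cdot 8 = 64$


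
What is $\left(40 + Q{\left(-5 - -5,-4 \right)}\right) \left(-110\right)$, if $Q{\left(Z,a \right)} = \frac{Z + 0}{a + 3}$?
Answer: $-4400$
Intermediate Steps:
$Q{\left(Z,a \right)} = \frac{Z}{3 + a}$
$\left(40 + Q{\left(-5 - -5,-4 \right)}\right) \left(-110\right) = \left(40 + \frac{-5 - -5}{3 - 4}\right) \left(-110\right) = \left(40 + \frac{-5 + 5}{-1}\right) \left(-110\right) = \left(40 + 0 \left(-1\right)\right) \left(-110\right) = \left(40 + 0\right) \left(-110\right) = 40 \left(-110\right) = -4400$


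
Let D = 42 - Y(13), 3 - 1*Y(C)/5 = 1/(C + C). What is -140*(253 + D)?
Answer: -509950/13 ≈ -39227.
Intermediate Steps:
Y(C) = 15 - 5/(2*C) (Y(C) = 15 - 5/(C + C) = 15 - 5*1/(2*C) = 15 - 5/(2*C))
D = 707/26 (D = 42 - (15 - 5/2/13) = 42 - (15 - 5/2*1/13) = 42 - (15 - 5/26) = 42 - 1*385/26 = 42 - 385/26 = 707/26 ≈ 27.192)
-140*(253 + D) = -140*(253 + 707/26) = -140*7285/26 = -509950/13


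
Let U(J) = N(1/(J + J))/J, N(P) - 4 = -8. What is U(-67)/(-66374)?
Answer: -2/2223529 ≈ -8.9947e-7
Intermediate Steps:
N(P) = -4 (N(P) = 4 - 8 = -4)
U(J) = -4/J
U(-67)/(-66374) = -4/(-67)/(-66374) = -4*(-1/67)*(-1/66374) = (4/67)*(-1/66374) = -2/2223529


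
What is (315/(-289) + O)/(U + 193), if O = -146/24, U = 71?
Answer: -24877/915552 ≈ -0.027172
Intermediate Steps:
O = -73/12 (O = -146*1/24 = -73/12 ≈ -6.0833)
(315/(-289) + O)/(U + 193) = (315/(-289) - 73/12)/(71 + 193) = (315*(-1/289) - 73/12)/264 = (-315/289 - 73/12)*(1/264) = -24877/3468*1/264 = -24877/915552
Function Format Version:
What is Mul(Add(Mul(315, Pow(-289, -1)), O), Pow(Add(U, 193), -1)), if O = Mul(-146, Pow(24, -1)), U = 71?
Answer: Rational(-24877, 915552) ≈ -0.027172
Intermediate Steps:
O = Rational(-73, 12) (O = Mul(-146, Rational(1, 24)) = Rational(-73, 12) ≈ -6.0833)
Mul(Add(Mul(315, Pow(-289, -1)), O), Pow(Add(U, 193), -1)) = Mul(Add(Mul(315, Pow(-289, -1)), Rational(-73, 12)), Pow(Add(71, 193), -1)) = Mul(Add(Mul(315, Rational(-1, 289)), Rational(-73, 12)), Pow(264, -1)) = Mul(Add(Rational(-315, 289), Rational(-73, 12)), Rational(1, 264)) = Mul(Rational(-24877, 3468), Rational(1, 264)) = Rational(-24877, 915552)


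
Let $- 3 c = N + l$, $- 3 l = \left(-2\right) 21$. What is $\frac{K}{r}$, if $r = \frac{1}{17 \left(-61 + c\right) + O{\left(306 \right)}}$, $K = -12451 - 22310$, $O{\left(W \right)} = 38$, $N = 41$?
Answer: $45560084$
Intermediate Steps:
$l = 14$ ($l = - \frac{\left(-2\right) 21}{3} = \left(- \frac{1}{3}\right) \left(-42\right) = 14$)
$c = - \frac{55}{3}$ ($c = - \frac{41 + 14}{3} = \left(- \frac{1}{3}\right) 55 = - \frac{55}{3} \approx -18.333$)
$K = -34761$
$r = - \frac{3}{3932}$ ($r = \frac{1}{17 \left(-61 - \frac{55}{3}\right) + 38} = \frac{1}{17 \left(- \frac{238}{3}\right) + 38} = \frac{1}{- \frac{4046}{3} + 38} = \frac{1}{- \frac{3932}{3}} = - \frac{3}{3932} \approx -0.00076297$)
$\frac{K}{r} = - \frac{34761}{- \frac{3}{3932}} = \left(-34761\right) \left(- \frac{3932}{3}\right) = 45560084$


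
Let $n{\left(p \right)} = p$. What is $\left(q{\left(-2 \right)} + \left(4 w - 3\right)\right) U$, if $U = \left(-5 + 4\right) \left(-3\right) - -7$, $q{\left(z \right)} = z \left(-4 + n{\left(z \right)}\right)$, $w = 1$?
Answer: $130$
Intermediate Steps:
$q{\left(z \right)} = z \left(-4 + z\right)$
$U = 10$ ($U = \left(-1\right) \left(-3\right) + 7 = 3 + 7 = 10$)
$\left(q{\left(-2 \right)} + \left(4 w - 3\right)\right) U = \left(- 2 \left(-4 - 2\right) + \left(4 \cdot 1 - 3\right)\right) 10 = \left(\left(-2\right) \left(-6\right) + \left(4 - 3\right)\right) 10 = \left(12 + 1\right) 10 = 13 \cdot 10 = 130$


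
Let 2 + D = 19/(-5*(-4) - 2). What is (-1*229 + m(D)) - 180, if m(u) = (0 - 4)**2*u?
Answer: -3817/9 ≈ -424.11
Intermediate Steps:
D = -17/18 (D = -2 + 19/(-5*(-4) - 2) = -2 + 19/(20 - 2) = -2 + 19/18 = -17/18 ≈ -0.94444)
m(u) = 16*u (m(u) = (-4)**2*u = 16*u)
(-1*229 + m(D)) - 180 = (-1*229 + 16*(-17/18)) - 180 = (-229 - 136/9) - 180 = -2197/9 - 180 = -3817/9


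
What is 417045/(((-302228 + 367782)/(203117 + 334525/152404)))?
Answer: 12910119167681685/9990691816 ≈ 1.2922e+6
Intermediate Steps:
417045/(((-302228 + 367782)/(203117 + 334525/152404))) = 417045/((65554/(203117 + 334525*(1/152404)))) = 417045/((65554/(203117 + 334525/152404))) = 417045/((65554/(30956177793/152404))) = 417045/((65554*(152404/30956177793))) = 417045/(9990691816/30956177793) = 417045*(30956177793/9990691816) = 12910119167681685/9990691816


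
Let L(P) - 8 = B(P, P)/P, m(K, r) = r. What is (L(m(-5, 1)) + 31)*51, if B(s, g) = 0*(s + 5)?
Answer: 1989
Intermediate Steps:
B(s, g) = 0 (B(s, g) = 0*(5 + s) = 0)
L(P) = 8 (L(P) = 8 + 0/P = 8 + 0 = 8)
(L(m(-5, 1)) + 31)*51 = (8 + 31)*51 = 39*51 = 1989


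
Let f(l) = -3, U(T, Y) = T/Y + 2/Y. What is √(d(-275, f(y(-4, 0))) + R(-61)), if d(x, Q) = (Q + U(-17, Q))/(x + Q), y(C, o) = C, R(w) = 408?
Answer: √7882829/139 ≈ 20.199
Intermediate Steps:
U(T, Y) = 2/Y + T/Y
d(x, Q) = (Q - 15/Q)/(Q + x) (d(x, Q) = (Q + (2 - 17)/Q)/(x + Q) = (Q - 15/Q)/(Q + x))
√(d(-275, f(y(-4, 0))) + R(-61)) = √((-15 + (-3)²)/((-3)*(-3 - 275)) + 408) = √(-⅓*(-15 + 9)/(-278) + 408) = √(-⅓*(-1/278)*(-6) + 408) = √(-1/139 + 408) = √(56711/139) = √7882829/139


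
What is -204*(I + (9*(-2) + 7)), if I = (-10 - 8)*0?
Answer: 2244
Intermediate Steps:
I = 0 (I = -18*0 = 0)
-204*(I + (9*(-2) + 7)) = -204*(0 + (9*(-2) + 7)) = -204*(0 + (-18 + 7)) = -204*(0 - 11) = -204*(-11) = 2244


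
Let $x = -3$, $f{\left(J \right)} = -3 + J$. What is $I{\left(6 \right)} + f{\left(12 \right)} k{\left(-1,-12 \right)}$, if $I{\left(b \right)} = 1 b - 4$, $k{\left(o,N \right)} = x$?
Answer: $-25$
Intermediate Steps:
$k{\left(o,N \right)} = -3$
$I{\left(b \right)} = -4 + b$ ($I{\left(b \right)} = b - 4 = -4 + b$)
$I{\left(6 \right)} + f{\left(12 \right)} k{\left(-1,-12 \right)} = \left(-4 + 6\right) + \left(-3 + 12\right) \left(-3\right) = 2 + 9 \left(-3\right) = 2 - 27 = -25$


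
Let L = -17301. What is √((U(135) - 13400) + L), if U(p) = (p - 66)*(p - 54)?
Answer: 2*I*√6278 ≈ 158.47*I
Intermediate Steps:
U(p) = (-66 + p)*(-54 + p)
√((U(135) - 13400) + L) = √(((3564 + 135² - 120*135) - 13400) - 17301) = √(((3564 + 18225 - 16200) - 13400) - 17301) = √((5589 - 13400) - 17301) = √(-7811 - 17301) = √(-25112) = 2*I*√6278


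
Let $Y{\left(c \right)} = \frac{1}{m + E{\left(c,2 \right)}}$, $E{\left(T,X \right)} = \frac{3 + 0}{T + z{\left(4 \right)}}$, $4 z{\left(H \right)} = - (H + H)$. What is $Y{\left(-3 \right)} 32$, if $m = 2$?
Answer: $\frac{160}{7} \approx 22.857$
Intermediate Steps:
$z{\left(H \right)} = - \frac{H}{2}$ ($z{\left(H \right)} = \frac{\left(-1\right) \left(H + H\right)}{4} = \frac{\left(-1\right) 2 H}{4} = \frac{\left(-2\right) H}{4} = - \frac{H}{2}$)
$E{\left(T,X \right)} = \frac{3}{-2 + T}$ ($E{\left(T,X \right)} = \frac{3 + 0}{T - 2} = \frac{3}{T - 2} = \frac{3}{-2 + T}$)
$Y{\left(c \right)} = \frac{1}{2 + \frac{3}{-2 + c}}$
$Y{\left(-3 \right)} 32 = \frac{-2 - 3}{-1 + 2 \left(-3\right)} 32 = \frac{1}{-1 - 6} \left(-5\right) 32 = \frac{1}{-7} \left(-5\right) 32 = \left(- \frac{1}{7}\right) \left(-5\right) 32 = \frac{5}{7} \cdot 32 = \frac{160}{7}$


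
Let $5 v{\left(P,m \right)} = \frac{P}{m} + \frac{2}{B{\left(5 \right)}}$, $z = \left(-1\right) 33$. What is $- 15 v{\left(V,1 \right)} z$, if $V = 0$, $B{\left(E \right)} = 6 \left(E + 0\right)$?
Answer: $\frac{33}{5} \approx 6.6$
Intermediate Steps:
$B{\left(E \right)} = 6 E$
$z = -33$
$v{\left(P,m \right)} = \frac{1}{75} + \frac{P}{5 m}$ ($v{\left(P,m \right)} = \frac{\frac{P}{m} + \frac{2}{6 \cdot 5}}{5} = \frac{\frac{P}{m} + \frac{2}{30}}{5} = \frac{\frac{P}{m} + 2 \cdot \frac{1}{30}}{5} = \frac{\frac{P}{m} + \frac{1}{15}}{5} = \frac{\frac{1}{15} + \frac{P}{m}}{5} = \frac{1}{75} + \frac{P}{5 m}$)
$- 15 v{\left(V,1 \right)} z = - 15 \frac{1 + 15 \cdot 0}{75 \cdot 1} \left(-33\right) = - 15 \cdot \frac{1}{75} \cdot 1 \left(1 + 0\right) \left(-33\right) = - 15 \cdot \frac{1}{75} \cdot 1 \cdot 1 \left(-33\right) = - 15 \cdot \frac{1}{75} \left(-33\right) = - \frac{-33}{5} = \left(-1\right) \left(- \frac{33}{5}\right) = \frac{33}{5}$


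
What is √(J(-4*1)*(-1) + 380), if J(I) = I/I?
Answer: √379 ≈ 19.468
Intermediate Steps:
J(I) = 1
√(J(-4*1)*(-1) + 380) = √(1*(-1) + 380) = √(-1 + 380) = √379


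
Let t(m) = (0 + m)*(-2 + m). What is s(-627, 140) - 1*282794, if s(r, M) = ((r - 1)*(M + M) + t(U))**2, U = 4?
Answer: 30916609430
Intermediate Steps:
t(m) = m*(-2 + m)
s(r, M) = (8 + 2*M*(-1 + r))**2 (s(r, M) = ((r - 1)*(M + M) + 4*(-2 + 4))**2 = ((-1 + r)*(2*M) + 4*2)**2 = (2*M*(-1 + r) + 8)**2 = (8 + 2*M*(-1 + r))**2)
s(-627, 140) - 1*282794 = 4*(4 - 1*140 + 140*(-627))**2 - 1*282794 = 4*(4 - 140 - 87780)**2 - 282794 = 4*(-87916)**2 - 282794 = 4*7729223056 - 282794 = 30916892224 - 282794 = 30916609430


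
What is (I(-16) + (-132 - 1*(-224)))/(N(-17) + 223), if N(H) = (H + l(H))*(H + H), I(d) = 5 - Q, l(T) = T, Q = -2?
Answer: 99/1379 ≈ 0.071791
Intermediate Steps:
I(d) = 7 (I(d) = 5 - 1*(-2) = 5 + 2 = 7)
N(H) = 4*H**2 (N(H) = (H + H)*(H + H) = (2*H)*(2*H) = 4*H**2)
(I(-16) + (-132 - 1*(-224)))/(N(-17) + 223) = (7 + (-132 - 1*(-224)))/(4*(-17)**2 + 223) = (7 + (-132 + 224))/(4*289 + 223) = (7 + 92)/(1156 + 223) = 99/1379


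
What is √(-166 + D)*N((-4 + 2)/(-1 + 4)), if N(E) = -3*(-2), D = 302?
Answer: 12*√34 ≈ 69.971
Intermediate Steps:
N(E) = 6
√(-166 + D)*N((-4 + 2)/(-1 + 4)) = √(-166 + 302)*6 = √136*6 = (2*√34)*6 = 12*√34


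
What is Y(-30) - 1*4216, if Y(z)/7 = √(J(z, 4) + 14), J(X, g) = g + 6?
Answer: -4216 + 14*√6 ≈ -4181.7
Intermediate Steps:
J(X, g) = 6 + g
Y(z) = 14*√6 (Y(z) = 7*√((6 + 4) + 14) = 7*√(10 + 14) = 7*√24 = 7*(2*√6) = 14*√6)
Y(-30) - 1*4216 = 14*√6 - 1*4216 = 14*√6 - 4216 = -4216 + 14*√6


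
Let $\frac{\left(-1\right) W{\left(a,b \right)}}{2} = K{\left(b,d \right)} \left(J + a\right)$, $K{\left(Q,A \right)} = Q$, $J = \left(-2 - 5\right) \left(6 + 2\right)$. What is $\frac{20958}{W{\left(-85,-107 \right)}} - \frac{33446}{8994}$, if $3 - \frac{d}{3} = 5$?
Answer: $- \frac{99807988}{22615413} \approx -4.4133$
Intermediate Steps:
$d = -6$ ($d = 9 - 15 = -6$)
$J = -56$ ($J = \left(-7\right) 8 = -56$)
$W{\left(a,b \right)} = - 2 b \left(-56 + a\right)$
$\frac{20958}{W{\left(-85,-107 \right)}} - \frac{33446}{8994} = \frac{20958}{2 \left(-107\right) \left(56 - -85\right)} - \frac{33446}{8994} = \frac{20958}{2 \left(-107\right) \left(56 + 85\right)} - \frac{16723}{4497} = \frac{20958}{2 \left(-107\right) 141} - \frac{16723}{4497} = \frac{20958}{-30174} - \frac{16723}{4497} = 20958 \left(- \frac{1}{30174}\right) - \frac{16723}{4497} = - \frac{3493}{5029} - \frac{16723}{4497} = - \frac{99807988}{22615413}$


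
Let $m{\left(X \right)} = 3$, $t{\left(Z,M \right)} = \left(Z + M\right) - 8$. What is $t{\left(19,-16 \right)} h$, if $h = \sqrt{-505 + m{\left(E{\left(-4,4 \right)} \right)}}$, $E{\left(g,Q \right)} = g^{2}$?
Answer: $- 5 i \sqrt{502} \approx - 112.03 i$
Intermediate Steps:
$t{\left(Z,M \right)} = -8 + M + Z$ ($t{\left(Z,M \right)} = \left(M + Z\right) - 8 = -8 + M + Z$)
$h = i \sqrt{502}$ ($h = \sqrt{-505 + 3} = \sqrt{-502} = i \sqrt{502} \approx 22.405 i$)
$t{\left(19,-16 \right)} h = \left(-8 - 16 + 19\right) i \sqrt{502} = - 5 i \sqrt{502}$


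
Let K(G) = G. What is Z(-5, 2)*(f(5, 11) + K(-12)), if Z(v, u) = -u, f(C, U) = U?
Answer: 2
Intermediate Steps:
Z(-5, 2)*(f(5, 11) + K(-12)) = (-1*2)*(11 - 12) = -2*(-1) = 2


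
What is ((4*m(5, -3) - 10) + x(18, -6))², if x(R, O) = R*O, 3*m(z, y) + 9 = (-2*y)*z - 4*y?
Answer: 5476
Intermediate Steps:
m(z, y) = -3 - 4*y/3 - 2*y*z/3 (m(z, y) = -3 + ((-2*y)*z - 4*y)/3 = -3 + (-2*y*z - 4*y)/3 = -3 + (-4*y - 2*y*z)/3 = -3 + (-4*y/3 - 2*y*z/3) = -3 - 4*y/3 - 2*y*z/3)
x(R, O) = O*R
((4*m(5, -3) - 10) + x(18, -6))² = ((4*(-3 - 4/3*(-3) - ⅔*(-3)*5) - 10) - 6*18)² = ((4*(-3 + 4 + 10) - 10) - 108)² = ((4*11 - 10) - 108)² = ((44 - 10) - 108)² = (34 - 108)² = (-74)² = 5476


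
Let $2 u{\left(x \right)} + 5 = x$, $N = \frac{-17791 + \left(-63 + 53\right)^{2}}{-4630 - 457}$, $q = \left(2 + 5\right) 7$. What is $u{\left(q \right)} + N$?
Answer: $\frac{129605}{5087} \approx 25.478$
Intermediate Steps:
$q = 49$ ($q = 7 \cdot 7 = 49$)
$N = \frac{17691}{5087}$ ($N = \frac{-17791 + \left(-10\right)^{2}}{-5087} = \left(-17791 + 100\right) \left(- \frac{1}{5087}\right) = \left(-17691\right) \left(- \frac{1}{5087}\right) = \frac{17691}{5087} \approx 3.4777$)
$u{\left(x \right)} = - \frac{5}{2} + \frac{x}{2}$
$u{\left(q \right)} + N = \left(- \frac{5}{2} + \frac{1}{2} \cdot 49\right) + \frac{17691}{5087} = \left(- \frac{5}{2} + \frac{49}{2}\right) + \frac{17691}{5087} = 22 + \frac{17691}{5087} = \frac{129605}{5087}$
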